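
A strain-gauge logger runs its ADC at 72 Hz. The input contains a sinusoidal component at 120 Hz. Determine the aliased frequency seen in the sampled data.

120 Hz mod fs = 48 Hz.
48 Hz > fs/2 = 36 Hz, folds to fs − 48 Hz = 24 Hz.

24 Hz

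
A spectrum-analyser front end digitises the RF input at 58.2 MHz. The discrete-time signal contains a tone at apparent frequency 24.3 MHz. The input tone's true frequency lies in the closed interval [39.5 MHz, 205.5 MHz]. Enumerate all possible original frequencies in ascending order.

Frequencies that alias to 24.3 MHz are k·fs ± 24.3 MHz for integer k ≥ 0.
k=0: 24.3 MHz.
k=1: 33.9 MHz, 82.5 MHz.
k=2: 92.1 MHz, 140.7 MHz.
k=3: 150.3 MHz, 198.9 MHz.
k=4: 208.5 MHz, 257.1 MHz.
Within [39.5 MHz, 205.5 MHz]: 82.5 MHz, 92.1 MHz, 140.7 MHz, 150.3 MHz, 198.9 MHz.

82.5 MHz, 92.1 MHz, 140.7 MHz, 150.3 MHz, 198.9 MHz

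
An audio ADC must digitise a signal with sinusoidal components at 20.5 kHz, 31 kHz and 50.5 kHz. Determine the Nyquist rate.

Highest-frequency component: 50.5 kHz.
Nyquist rate = 2 × 50.5 kHz = 101 kHz.

101 kHz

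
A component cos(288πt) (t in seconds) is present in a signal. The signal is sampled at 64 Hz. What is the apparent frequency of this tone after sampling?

16 Hz

ω = 288π rad/s → f = ω/(2π) = 144 Hz.
144 Hz mod fs = 16 Hz.
16 Hz ≤ fs/2 = 32 Hz, appears at 16 Hz.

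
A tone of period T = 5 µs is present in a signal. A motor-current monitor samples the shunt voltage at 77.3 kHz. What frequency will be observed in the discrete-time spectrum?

T = 5 µs → f = 1/T = 200 kHz.
200 kHz mod fs = 45.4 kHz.
45.4 kHz > fs/2 = 38.65 kHz, folds to fs − 45.4 kHz = 31.9 kHz.

31.9 kHz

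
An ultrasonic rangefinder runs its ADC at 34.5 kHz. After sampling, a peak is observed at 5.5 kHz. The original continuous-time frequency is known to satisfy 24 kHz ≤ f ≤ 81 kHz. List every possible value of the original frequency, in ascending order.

29 kHz, 40 kHz, 63.5 kHz, 74.5 kHz

Frequencies that alias to 5.5 kHz are k·fs ± 5.5 kHz for integer k ≥ 0.
k=0: 5.5 kHz.
k=1: 29 kHz, 40 kHz.
k=2: 63.5 kHz, 74.5 kHz.
k=3: 98 kHz, 109 kHz.
Within [24 kHz, 81 kHz]: 29 kHz, 40 kHz, 63.5 kHz, 74.5 kHz.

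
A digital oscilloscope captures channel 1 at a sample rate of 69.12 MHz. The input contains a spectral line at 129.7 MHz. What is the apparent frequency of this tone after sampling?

8.54 MHz

129.7 MHz mod fs = 60.58 MHz.
60.58 MHz > fs/2 = 34.56 MHz, folds to fs − 60.58 MHz = 8.54 MHz.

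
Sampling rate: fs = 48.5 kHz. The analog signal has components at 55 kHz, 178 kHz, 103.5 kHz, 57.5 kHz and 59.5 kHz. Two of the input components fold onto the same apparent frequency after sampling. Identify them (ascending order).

55 kHz, 103.5 kHz

fs/2 = 24.25 kHz.
55 kHz mod fs = 6.5 kHz.
6.5 kHz ≤ fs/2 = 24.25 kHz, appears at 6.5 kHz.
178 kHz mod fs = 32.5 kHz.
32.5 kHz > fs/2 = 24.25 kHz, folds to fs − 32.5 kHz = 16 kHz.
103.5 kHz mod fs = 6.5 kHz.
6.5 kHz ≤ fs/2 = 24.25 kHz, appears at 6.5 kHz.
57.5 kHz mod fs = 9 kHz.
9 kHz ≤ fs/2 = 24.25 kHz, appears at 9 kHz.
59.5 kHz mod fs = 11 kHz.
11 kHz ≤ fs/2 = 24.25 kHz, appears at 11 kHz.
55 kHz and 103.5 kHz both map to 6.5 kHz.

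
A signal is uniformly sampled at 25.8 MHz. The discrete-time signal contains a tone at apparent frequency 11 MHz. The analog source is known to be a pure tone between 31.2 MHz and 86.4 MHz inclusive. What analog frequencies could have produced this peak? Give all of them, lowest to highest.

Frequencies that alias to 11 MHz are k·fs ± 11 MHz for integer k ≥ 0.
k=0: 11 MHz.
k=1: 14.8 MHz, 36.8 MHz.
k=2: 40.6 MHz, 62.6 MHz.
k=3: 66.4 MHz, 88.4 MHz.
k=4: 92.2 MHz, 114.2 MHz.
Within [31.2 MHz, 86.4 MHz]: 36.8 MHz, 40.6 MHz, 62.6 MHz, 66.4 MHz.

36.8 MHz, 40.6 MHz, 62.6 MHz, 66.4 MHz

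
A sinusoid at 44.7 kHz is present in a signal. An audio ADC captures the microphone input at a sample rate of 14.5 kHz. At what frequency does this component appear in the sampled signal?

1.2 kHz

44.7 kHz mod fs = 1.2 kHz.
1.2 kHz ≤ fs/2 = 7.25 kHz, appears at 1.2 kHz.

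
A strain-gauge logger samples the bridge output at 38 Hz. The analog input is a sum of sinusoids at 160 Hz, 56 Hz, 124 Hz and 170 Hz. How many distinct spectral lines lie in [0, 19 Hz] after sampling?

fs/2 = 19 Hz.
160 Hz mod fs = 8 Hz.
8 Hz ≤ fs/2 = 19 Hz, appears at 8 Hz.
56 Hz mod fs = 18 Hz.
18 Hz ≤ fs/2 = 19 Hz, appears at 18 Hz.
124 Hz mod fs = 10 Hz.
10 Hz ≤ fs/2 = 19 Hz, appears at 10 Hz.
170 Hz mod fs = 18 Hz.
18 Hz ≤ fs/2 = 19 Hz, appears at 18 Hz.
Distinct values: {8 Hz, 10 Hz, 18 Hz} → 3.

3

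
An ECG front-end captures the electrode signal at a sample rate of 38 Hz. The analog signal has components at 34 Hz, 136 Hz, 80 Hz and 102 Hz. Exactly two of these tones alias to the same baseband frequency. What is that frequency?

4 Hz

fs/2 = 19 Hz.
34 Hz > fs/2 = 19 Hz, folds to fs − 34 Hz = 4 Hz.
136 Hz mod fs = 22 Hz.
22 Hz > fs/2 = 19 Hz, folds to fs − 22 Hz = 16 Hz.
80 Hz mod fs = 4 Hz.
4 Hz ≤ fs/2 = 19 Hz, appears at 4 Hz.
102 Hz mod fs = 26 Hz.
26 Hz > fs/2 = 19 Hz, folds to fs − 26 Hz = 12 Hz.
34 Hz and 80 Hz both map to 4 Hz.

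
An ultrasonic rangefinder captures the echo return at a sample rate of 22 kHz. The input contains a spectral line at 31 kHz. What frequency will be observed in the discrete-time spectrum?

31 kHz mod fs = 9 kHz.
9 kHz ≤ fs/2 = 11 kHz, appears at 9 kHz.

9 kHz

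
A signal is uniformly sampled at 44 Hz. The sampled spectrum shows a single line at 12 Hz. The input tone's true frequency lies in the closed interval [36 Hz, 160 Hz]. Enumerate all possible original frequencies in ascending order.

56 Hz, 76 Hz, 100 Hz, 120 Hz, 144 Hz

Frequencies that alias to 12 Hz are k·fs ± 12 Hz for integer k ≥ 0.
k=0: 12 Hz.
k=1: 32 Hz, 56 Hz.
k=2: 76 Hz, 100 Hz.
k=3: 120 Hz, 144 Hz.
k=4: 164 Hz, 188 Hz.
Within [36 Hz, 160 Hz]: 56 Hz, 76 Hz, 100 Hz, 120 Hz, 144 Hz.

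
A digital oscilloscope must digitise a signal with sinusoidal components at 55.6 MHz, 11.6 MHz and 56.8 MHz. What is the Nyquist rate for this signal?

Highest-frequency component: 56.8 MHz.
Nyquist rate = 2 × 56.8 MHz = 113.6 MHz.

113.6 MHz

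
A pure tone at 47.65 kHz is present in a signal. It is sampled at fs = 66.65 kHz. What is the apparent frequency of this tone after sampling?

47.65 kHz > fs/2 = 33.325 kHz, folds to fs − 47.65 kHz = 19 kHz.

19 kHz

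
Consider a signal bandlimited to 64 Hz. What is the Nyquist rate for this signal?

128 Hz

Nyquist rate = 2 × 64 Hz = 128 Hz.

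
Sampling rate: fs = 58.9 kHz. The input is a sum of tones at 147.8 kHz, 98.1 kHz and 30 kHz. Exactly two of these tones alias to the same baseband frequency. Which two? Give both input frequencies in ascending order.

fs/2 = 29.45 kHz.
147.8 kHz mod fs = 30 kHz.
30 kHz > fs/2 = 29.45 kHz, folds to fs − 30 kHz = 28.9 kHz.
98.1 kHz mod fs = 39.2 kHz.
39.2 kHz > fs/2 = 29.45 kHz, folds to fs − 39.2 kHz = 19.7 kHz.
30 kHz > fs/2 = 29.45 kHz, folds to fs − 30 kHz = 28.9 kHz.
30 kHz and 147.8 kHz both map to 28.9 kHz.

30 kHz, 147.8 kHz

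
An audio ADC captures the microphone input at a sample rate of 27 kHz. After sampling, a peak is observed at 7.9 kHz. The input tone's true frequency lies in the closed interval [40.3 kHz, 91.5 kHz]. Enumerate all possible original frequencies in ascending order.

46.1 kHz, 61.9 kHz, 73.1 kHz, 88.9 kHz

Frequencies that alias to 7.9 kHz are k·fs ± 7.9 kHz for integer k ≥ 0.
k=0: 7.9 kHz.
k=1: 19.1 kHz, 34.9 kHz.
k=2: 46.1 kHz, 61.9 kHz.
k=3: 73.1 kHz, 88.9 kHz.
k=4: 100.1 kHz, 115.9 kHz.
Within [40.3 kHz, 91.5 kHz]: 46.1 kHz, 61.9 kHz, 73.1 kHz, 88.9 kHz.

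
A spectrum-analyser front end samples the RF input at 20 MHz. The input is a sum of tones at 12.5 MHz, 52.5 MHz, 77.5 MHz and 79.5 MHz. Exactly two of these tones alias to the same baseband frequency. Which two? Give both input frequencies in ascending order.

12.5 MHz, 52.5 MHz

fs/2 = 10 MHz.
12.5 MHz > fs/2 = 10 MHz, folds to fs − 12.5 MHz = 7.5 MHz.
52.5 MHz mod fs = 12.5 MHz.
12.5 MHz > fs/2 = 10 MHz, folds to fs − 12.5 MHz = 7.5 MHz.
77.5 MHz mod fs = 17.5 MHz.
17.5 MHz > fs/2 = 10 MHz, folds to fs − 17.5 MHz = 2.5 MHz.
79.5 MHz mod fs = 19.5 MHz.
19.5 MHz > fs/2 = 10 MHz, folds to fs − 19.5 MHz = 0.5 MHz.
12.5 MHz and 52.5 MHz both map to 7.5 MHz.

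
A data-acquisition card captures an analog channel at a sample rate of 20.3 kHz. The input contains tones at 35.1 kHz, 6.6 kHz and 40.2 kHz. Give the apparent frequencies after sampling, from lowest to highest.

0.4 kHz, 5.5 kHz, 6.6 kHz

fs/2 = 10.15 kHz.
35.1 kHz mod fs = 14.8 kHz.
14.8 kHz > fs/2 = 10.15 kHz, folds to fs − 14.8 kHz = 5.5 kHz.
6.6 kHz ≤ fs/2 = 10.15 kHz, passes unchanged.
40.2 kHz mod fs = 19.9 kHz.
19.9 kHz > fs/2 = 10.15 kHz, folds to fs − 19.9 kHz = 0.4 kHz.
Distinct values: {0.4 kHz, 5.5 kHz, 6.6 kHz}.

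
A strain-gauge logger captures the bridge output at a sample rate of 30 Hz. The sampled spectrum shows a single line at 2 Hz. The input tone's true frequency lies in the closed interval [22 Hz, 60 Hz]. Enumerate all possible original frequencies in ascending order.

28 Hz, 32 Hz, 58 Hz

Frequencies that alias to 2 Hz are k·fs ± 2 Hz for integer k ≥ 0.
k=0: 2 Hz.
k=1: 28 Hz, 32 Hz.
k=2: 58 Hz, 62 Hz.
k=3: 88 Hz, 92 Hz.
Within [22 Hz, 60 Hz]: 28 Hz, 32 Hz, 58 Hz.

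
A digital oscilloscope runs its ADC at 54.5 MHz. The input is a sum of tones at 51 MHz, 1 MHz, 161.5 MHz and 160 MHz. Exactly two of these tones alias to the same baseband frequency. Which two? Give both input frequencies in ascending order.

fs/2 = 27.25 MHz.
51 MHz > fs/2 = 27.25 MHz, folds to fs − 51 MHz = 3.5 MHz.
1 MHz ≤ fs/2 = 27.25 MHz, passes unchanged.
161.5 MHz mod fs = 52.5 MHz.
52.5 MHz > fs/2 = 27.25 MHz, folds to fs − 52.5 MHz = 2 MHz.
160 MHz mod fs = 51 MHz.
51 MHz > fs/2 = 27.25 MHz, folds to fs − 51 MHz = 3.5 MHz.
51 MHz and 160 MHz both map to 3.5 MHz.

51 MHz, 160 MHz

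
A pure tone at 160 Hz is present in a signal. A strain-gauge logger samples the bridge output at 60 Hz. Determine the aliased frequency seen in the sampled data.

160 Hz mod fs = 40 Hz.
40 Hz > fs/2 = 30 Hz, folds to fs − 40 Hz = 20 Hz.

20 Hz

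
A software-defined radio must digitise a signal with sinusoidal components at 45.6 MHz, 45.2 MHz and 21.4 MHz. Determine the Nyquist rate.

91.2 MHz

Highest-frequency component: 45.6 MHz.
Nyquist rate = 2 × 45.6 MHz = 91.2 MHz.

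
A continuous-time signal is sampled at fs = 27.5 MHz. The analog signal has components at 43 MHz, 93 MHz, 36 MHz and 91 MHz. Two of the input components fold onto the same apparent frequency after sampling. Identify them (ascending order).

fs/2 = 13.75 MHz.
43 MHz mod fs = 15.5 MHz.
15.5 MHz > fs/2 = 13.75 MHz, folds to fs − 15.5 MHz = 12 MHz.
93 MHz mod fs = 10.5 MHz.
10.5 MHz ≤ fs/2 = 13.75 MHz, appears at 10.5 MHz.
36 MHz mod fs = 8.5 MHz.
8.5 MHz ≤ fs/2 = 13.75 MHz, appears at 8.5 MHz.
91 MHz mod fs = 8.5 MHz.
8.5 MHz ≤ fs/2 = 13.75 MHz, appears at 8.5 MHz.
36 MHz and 91 MHz both map to 8.5 MHz.

36 MHz, 91 MHz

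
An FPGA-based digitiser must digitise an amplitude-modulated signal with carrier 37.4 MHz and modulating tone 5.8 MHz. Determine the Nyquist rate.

AM sidebands sit at fc ± fm = 31.6 MHz and 43.2 MHz.
Highest-frequency component: 43.2 MHz.
Nyquist rate = 2 × 43.2 MHz = 86.4 MHz.

86.4 MHz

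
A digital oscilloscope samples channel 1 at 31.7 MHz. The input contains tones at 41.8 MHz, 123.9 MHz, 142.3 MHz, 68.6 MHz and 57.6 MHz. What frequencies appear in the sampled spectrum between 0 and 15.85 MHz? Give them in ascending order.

2.9 MHz, 5.2 MHz, 5.8 MHz, 10.1 MHz, 15.5 MHz

fs/2 = 15.85 MHz.
41.8 MHz mod fs = 10.1 MHz.
10.1 MHz ≤ fs/2 = 15.85 MHz, appears at 10.1 MHz.
123.9 MHz mod fs = 28.8 MHz.
28.8 MHz > fs/2 = 15.85 MHz, folds to fs − 28.8 MHz = 2.9 MHz.
142.3 MHz mod fs = 15.5 MHz.
15.5 MHz ≤ fs/2 = 15.85 MHz, appears at 15.5 MHz.
68.6 MHz mod fs = 5.2 MHz.
5.2 MHz ≤ fs/2 = 15.85 MHz, appears at 5.2 MHz.
57.6 MHz mod fs = 25.9 MHz.
25.9 MHz > fs/2 = 15.85 MHz, folds to fs − 25.9 MHz = 5.8 MHz.
Distinct values: {2.9 MHz, 5.2 MHz, 5.8 MHz, 10.1 MHz, 15.5 MHz}.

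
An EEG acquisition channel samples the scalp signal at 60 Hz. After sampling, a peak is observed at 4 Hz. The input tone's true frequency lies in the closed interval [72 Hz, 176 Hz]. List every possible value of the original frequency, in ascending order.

Frequencies that alias to 4 Hz are k·fs ± 4 Hz for integer k ≥ 0.
k=0: 4 Hz.
k=1: 56 Hz, 64 Hz.
k=2: 116 Hz, 124 Hz.
k=3: 176 Hz, 184 Hz.
k=4: 236 Hz, 244 Hz.
Within [72 Hz, 176 Hz]: 116 Hz, 124 Hz, 176 Hz.

116 Hz, 124 Hz, 176 Hz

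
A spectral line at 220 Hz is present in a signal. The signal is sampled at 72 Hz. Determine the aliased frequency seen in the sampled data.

220 Hz mod fs = 4 Hz.
4 Hz ≤ fs/2 = 36 Hz, appears at 4 Hz.

4 Hz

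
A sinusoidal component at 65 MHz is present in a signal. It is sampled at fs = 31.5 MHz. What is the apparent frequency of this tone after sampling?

2 MHz

65 MHz mod fs = 2 MHz.
2 MHz ≤ fs/2 = 15.75 MHz, appears at 2 MHz.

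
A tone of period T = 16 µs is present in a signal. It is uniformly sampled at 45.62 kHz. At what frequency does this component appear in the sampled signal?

T = 16 µs → f = 1/T = 62.5 kHz.
62.5 kHz mod fs = 16.88 kHz.
16.88 kHz ≤ fs/2 = 22.81 kHz, appears at 16.88 kHz.

16.88 kHz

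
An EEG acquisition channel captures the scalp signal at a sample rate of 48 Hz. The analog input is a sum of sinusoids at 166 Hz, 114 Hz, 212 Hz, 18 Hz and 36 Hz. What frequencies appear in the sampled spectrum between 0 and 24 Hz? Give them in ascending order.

12 Hz, 18 Hz, 20 Hz, 22 Hz

fs/2 = 24 Hz.
166 Hz mod fs = 22 Hz.
22 Hz ≤ fs/2 = 24 Hz, appears at 22 Hz.
114 Hz mod fs = 18 Hz.
18 Hz ≤ fs/2 = 24 Hz, appears at 18 Hz.
212 Hz mod fs = 20 Hz.
20 Hz ≤ fs/2 = 24 Hz, appears at 20 Hz.
18 Hz ≤ fs/2 = 24 Hz, passes unchanged.
36 Hz > fs/2 = 24 Hz, folds to fs − 36 Hz = 12 Hz.
Distinct values: {12 Hz, 18 Hz, 20 Hz, 22 Hz}.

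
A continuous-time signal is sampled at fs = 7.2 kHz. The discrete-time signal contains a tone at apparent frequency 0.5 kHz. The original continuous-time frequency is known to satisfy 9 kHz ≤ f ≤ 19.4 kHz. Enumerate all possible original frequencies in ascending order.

Frequencies that alias to 0.5 kHz are k·fs ± 0.5 kHz for integer k ≥ 0.
k=0: 0.5 kHz.
k=1: 6.7 kHz, 7.7 kHz.
k=2: 13.9 kHz, 14.9 kHz.
k=3: 21.1 kHz, 22.1 kHz.
Within [9 kHz, 19.4 kHz]: 13.9 kHz, 14.9 kHz.

13.9 kHz, 14.9 kHz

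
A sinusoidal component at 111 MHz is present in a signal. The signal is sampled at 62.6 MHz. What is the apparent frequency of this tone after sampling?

14.2 MHz

111 MHz mod fs = 48.4 MHz.
48.4 MHz > fs/2 = 31.3 MHz, folds to fs − 48.4 MHz = 14.2 MHz.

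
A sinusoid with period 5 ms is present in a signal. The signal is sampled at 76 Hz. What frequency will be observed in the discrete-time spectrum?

T = 5 ms → f = 1/T = 200 Hz.
200 Hz mod fs = 48 Hz.
48 Hz > fs/2 = 38 Hz, folds to fs − 48 Hz = 28 Hz.

28 Hz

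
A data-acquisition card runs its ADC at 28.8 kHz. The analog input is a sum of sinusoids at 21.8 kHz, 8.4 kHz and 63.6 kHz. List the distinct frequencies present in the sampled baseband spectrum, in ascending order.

fs/2 = 14.4 kHz.
21.8 kHz > fs/2 = 14.4 kHz, folds to fs − 21.8 kHz = 7 kHz.
8.4 kHz ≤ fs/2 = 14.4 kHz, passes unchanged.
63.6 kHz mod fs = 6 kHz.
6 kHz ≤ fs/2 = 14.4 kHz, appears at 6 kHz.
Distinct values: {6 kHz, 7 kHz, 8.4 kHz}.

6 kHz, 7 kHz, 8.4 kHz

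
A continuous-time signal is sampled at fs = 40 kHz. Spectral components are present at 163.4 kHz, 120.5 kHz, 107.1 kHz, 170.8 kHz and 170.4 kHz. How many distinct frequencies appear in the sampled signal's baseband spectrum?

fs/2 = 20 kHz.
163.4 kHz mod fs = 3.4 kHz.
3.4 kHz ≤ fs/2 = 20 kHz, appears at 3.4 kHz.
120.5 kHz mod fs = 0.5 kHz.
0.5 kHz ≤ fs/2 = 20 kHz, appears at 0.5 kHz.
107.1 kHz mod fs = 27.1 kHz.
27.1 kHz > fs/2 = 20 kHz, folds to fs − 27.1 kHz = 12.9 kHz.
170.8 kHz mod fs = 10.8 kHz.
10.8 kHz ≤ fs/2 = 20 kHz, appears at 10.8 kHz.
170.4 kHz mod fs = 10.4 kHz.
10.4 kHz ≤ fs/2 = 20 kHz, appears at 10.4 kHz.
Distinct values: {0.5 kHz, 3.4 kHz, 10.4 kHz, 10.8 kHz, 12.9 kHz} → 5.

5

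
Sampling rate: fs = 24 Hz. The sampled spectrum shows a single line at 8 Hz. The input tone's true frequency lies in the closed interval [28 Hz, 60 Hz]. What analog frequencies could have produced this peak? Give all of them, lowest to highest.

Frequencies that alias to 8 Hz are k·fs ± 8 Hz for integer k ≥ 0.
k=0: 8 Hz.
k=1: 16 Hz, 32 Hz.
k=2: 40 Hz, 56 Hz.
k=3: 64 Hz, 80 Hz.
Within [28 Hz, 60 Hz]: 32 Hz, 40 Hz, 56 Hz.

32 Hz, 40 Hz, 56 Hz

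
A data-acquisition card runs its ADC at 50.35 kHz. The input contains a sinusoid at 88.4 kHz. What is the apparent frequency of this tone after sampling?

88.4 kHz mod fs = 38.05 kHz.
38.05 kHz > fs/2 = 25.175 kHz, folds to fs − 38.05 kHz = 12.3 kHz.

12.3 kHz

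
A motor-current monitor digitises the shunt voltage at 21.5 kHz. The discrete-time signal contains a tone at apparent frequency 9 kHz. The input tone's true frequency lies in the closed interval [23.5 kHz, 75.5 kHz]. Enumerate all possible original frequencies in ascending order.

30.5 kHz, 34 kHz, 52 kHz, 55.5 kHz, 73.5 kHz

Frequencies that alias to 9 kHz are k·fs ± 9 kHz for integer k ≥ 0.
k=0: 9 kHz.
k=1: 12.5 kHz, 30.5 kHz.
k=2: 34 kHz, 52 kHz.
k=3: 55.5 kHz, 73.5 kHz.
k=4: 77 kHz, 95 kHz.
Within [23.5 kHz, 75.5 kHz]: 30.5 kHz, 34 kHz, 52 kHz, 55.5 kHz, 73.5 kHz.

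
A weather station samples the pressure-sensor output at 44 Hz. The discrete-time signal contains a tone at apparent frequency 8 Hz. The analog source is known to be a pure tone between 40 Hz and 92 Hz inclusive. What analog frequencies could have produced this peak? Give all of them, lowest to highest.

Frequencies that alias to 8 Hz are k·fs ± 8 Hz for integer k ≥ 0.
k=0: 8 Hz.
k=1: 36 Hz, 52 Hz.
k=2: 80 Hz, 96 Hz.
k=3: 124 Hz, 140 Hz.
Within [40 Hz, 92 Hz]: 52 Hz, 80 Hz.

52 Hz, 80 Hz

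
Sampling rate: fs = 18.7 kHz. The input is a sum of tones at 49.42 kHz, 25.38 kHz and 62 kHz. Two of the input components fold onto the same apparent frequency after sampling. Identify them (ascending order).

fs/2 = 9.35 kHz.
49.42 kHz mod fs = 12.02 kHz.
12.02 kHz > fs/2 = 9.35 kHz, folds to fs − 12.02 kHz = 6.68 kHz.
25.38 kHz mod fs = 6.68 kHz.
6.68 kHz ≤ fs/2 = 9.35 kHz, appears at 6.68 kHz.
62 kHz mod fs = 5.9 kHz.
5.9 kHz ≤ fs/2 = 9.35 kHz, appears at 5.9 kHz.
25.38 kHz and 49.42 kHz both map to 6.68 kHz.

25.38 kHz, 49.42 kHz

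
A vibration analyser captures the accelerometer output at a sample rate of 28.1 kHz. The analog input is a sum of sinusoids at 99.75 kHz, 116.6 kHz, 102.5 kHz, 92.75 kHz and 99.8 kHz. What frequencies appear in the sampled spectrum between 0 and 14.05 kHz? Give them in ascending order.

4.2 kHz, 8.45 kHz, 9.9 kHz, 12.6 kHz, 12.65 kHz

fs/2 = 14.05 kHz.
99.75 kHz mod fs = 15.45 kHz.
15.45 kHz > fs/2 = 14.05 kHz, folds to fs − 15.45 kHz = 12.65 kHz.
116.6 kHz mod fs = 4.2 kHz.
4.2 kHz ≤ fs/2 = 14.05 kHz, appears at 4.2 kHz.
102.5 kHz mod fs = 18.2 kHz.
18.2 kHz > fs/2 = 14.05 kHz, folds to fs − 18.2 kHz = 9.9 kHz.
92.75 kHz mod fs = 8.45 kHz.
8.45 kHz ≤ fs/2 = 14.05 kHz, appears at 8.45 kHz.
99.8 kHz mod fs = 15.5 kHz.
15.5 kHz > fs/2 = 14.05 kHz, folds to fs − 15.5 kHz = 12.6 kHz.
Distinct values: {4.2 kHz, 8.45 kHz, 9.9 kHz, 12.6 kHz, 12.65 kHz}.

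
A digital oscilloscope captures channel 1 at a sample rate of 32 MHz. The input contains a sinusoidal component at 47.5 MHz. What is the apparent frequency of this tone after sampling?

15.5 MHz

47.5 MHz mod fs = 15.5 MHz.
15.5 MHz ≤ fs/2 = 16 MHz, appears at 15.5 MHz.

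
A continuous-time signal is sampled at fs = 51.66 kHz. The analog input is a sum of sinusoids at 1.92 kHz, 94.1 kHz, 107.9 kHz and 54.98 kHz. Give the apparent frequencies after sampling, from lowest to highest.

fs/2 = 25.83 kHz.
1.92 kHz ≤ fs/2 = 25.83 kHz, passes unchanged.
94.1 kHz mod fs = 42.44 kHz.
42.44 kHz > fs/2 = 25.83 kHz, folds to fs − 42.44 kHz = 9.22 kHz.
107.9 kHz mod fs = 4.58 kHz.
4.58 kHz ≤ fs/2 = 25.83 kHz, appears at 4.58 kHz.
54.98 kHz mod fs = 3.32 kHz.
3.32 kHz ≤ fs/2 = 25.83 kHz, appears at 3.32 kHz.
Distinct values: {1.92 kHz, 3.32 kHz, 4.58 kHz, 9.22 kHz}.

1.92 kHz, 3.32 kHz, 4.58 kHz, 9.22 kHz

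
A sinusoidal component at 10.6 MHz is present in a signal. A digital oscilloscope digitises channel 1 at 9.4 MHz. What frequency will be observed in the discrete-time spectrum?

10.6 MHz mod fs = 1.2 MHz.
1.2 MHz ≤ fs/2 = 4.7 MHz, appears at 1.2 MHz.

1.2 MHz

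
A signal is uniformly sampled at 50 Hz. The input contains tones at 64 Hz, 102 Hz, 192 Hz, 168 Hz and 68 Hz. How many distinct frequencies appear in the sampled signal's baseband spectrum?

fs/2 = 25 Hz.
64 Hz mod fs = 14 Hz.
14 Hz ≤ fs/2 = 25 Hz, appears at 14 Hz.
102 Hz mod fs = 2 Hz.
2 Hz ≤ fs/2 = 25 Hz, appears at 2 Hz.
192 Hz mod fs = 42 Hz.
42 Hz > fs/2 = 25 Hz, folds to fs − 42 Hz = 8 Hz.
168 Hz mod fs = 18 Hz.
18 Hz ≤ fs/2 = 25 Hz, appears at 18 Hz.
68 Hz mod fs = 18 Hz.
18 Hz ≤ fs/2 = 25 Hz, appears at 18 Hz.
Distinct values: {2 Hz, 8 Hz, 14 Hz, 18 Hz} → 4.

4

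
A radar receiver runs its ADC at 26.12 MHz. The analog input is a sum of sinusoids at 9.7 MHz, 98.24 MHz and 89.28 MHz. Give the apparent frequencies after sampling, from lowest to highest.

6.24 MHz, 9.7 MHz, 10.92 MHz

fs/2 = 13.06 MHz.
9.7 MHz ≤ fs/2 = 13.06 MHz, passes unchanged.
98.24 MHz mod fs = 19.88 MHz.
19.88 MHz > fs/2 = 13.06 MHz, folds to fs − 19.88 MHz = 6.24 MHz.
89.28 MHz mod fs = 10.92 MHz.
10.92 MHz ≤ fs/2 = 13.06 MHz, appears at 10.92 MHz.
Distinct values: {6.24 MHz, 9.7 MHz, 10.92 MHz}.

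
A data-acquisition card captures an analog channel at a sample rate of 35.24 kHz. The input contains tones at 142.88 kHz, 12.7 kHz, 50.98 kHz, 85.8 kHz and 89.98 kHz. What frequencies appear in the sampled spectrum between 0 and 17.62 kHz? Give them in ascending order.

fs/2 = 17.62 kHz.
142.88 kHz mod fs = 1.92 kHz.
1.92 kHz ≤ fs/2 = 17.62 kHz, appears at 1.92 kHz.
12.7 kHz ≤ fs/2 = 17.62 kHz, passes unchanged.
50.98 kHz mod fs = 15.74 kHz.
15.74 kHz ≤ fs/2 = 17.62 kHz, appears at 15.74 kHz.
85.8 kHz mod fs = 15.32 kHz.
15.32 kHz ≤ fs/2 = 17.62 kHz, appears at 15.32 kHz.
89.98 kHz mod fs = 19.5 kHz.
19.5 kHz > fs/2 = 17.62 kHz, folds to fs − 19.5 kHz = 15.74 kHz.
Distinct values: {1.92 kHz, 12.7 kHz, 15.32 kHz, 15.74 kHz}.

1.92 kHz, 12.7 kHz, 15.32 kHz, 15.74 kHz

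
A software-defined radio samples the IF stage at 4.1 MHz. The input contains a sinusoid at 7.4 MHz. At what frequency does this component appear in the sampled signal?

0.8 MHz

7.4 MHz mod fs = 3.3 MHz.
3.3 MHz > fs/2 = 2.05 MHz, folds to fs − 3.3 MHz = 0.8 MHz.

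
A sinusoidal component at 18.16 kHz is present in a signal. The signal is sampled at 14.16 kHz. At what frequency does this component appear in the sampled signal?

18.16 kHz mod fs = 4 kHz.
4 kHz ≤ fs/2 = 7.08 kHz, appears at 4 kHz.

4 kHz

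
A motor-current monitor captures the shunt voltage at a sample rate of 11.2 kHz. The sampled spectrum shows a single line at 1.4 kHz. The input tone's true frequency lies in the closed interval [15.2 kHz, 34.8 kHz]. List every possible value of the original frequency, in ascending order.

21 kHz, 23.8 kHz, 32.2 kHz

Frequencies that alias to 1.4 kHz are k·fs ± 1.4 kHz for integer k ≥ 0.
k=0: 1.4 kHz.
k=1: 9.8 kHz, 12.6 kHz.
k=2: 21 kHz, 23.8 kHz.
k=3: 32.2 kHz, 35 kHz.
k=4: 43.4 kHz, 46.2 kHz.
Within [15.2 kHz, 34.8 kHz]: 21 kHz, 23.8 kHz, 32.2 kHz.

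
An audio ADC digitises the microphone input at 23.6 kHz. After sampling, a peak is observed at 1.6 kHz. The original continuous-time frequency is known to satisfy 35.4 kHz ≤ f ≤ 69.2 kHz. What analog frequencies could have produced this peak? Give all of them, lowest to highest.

45.6 kHz, 48.8 kHz, 69.2 kHz

Frequencies that alias to 1.6 kHz are k·fs ± 1.6 kHz for integer k ≥ 0.
k=0: 1.6 kHz.
k=1: 22 kHz, 25.2 kHz.
k=2: 45.6 kHz, 48.8 kHz.
k=3: 69.2 kHz, 72.4 kHz.
k=4: 92.8 kHz, 96 kHz.
Within [35.4 kHz, 69.2 kHz]: 45.6 kHz, 48.8 kHz, 69.2 kHz.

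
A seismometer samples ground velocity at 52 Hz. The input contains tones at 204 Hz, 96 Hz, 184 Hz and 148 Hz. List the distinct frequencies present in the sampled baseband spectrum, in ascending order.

fs/2 = 26 Hz.
204 Hz mod fs = 48 Hz.
48 Hz > fs/2 = 26 Hz, folds to fs − 48 Hz = 4 Hz.
96 Hz mod fs = 44 Hz.
44 Hz > fs/2 = 26 Hz, folds to fs − 44 Hz = 8 Hz.
184 Hz mod fs = 28 Hz.
28 Hz > fs/2 = 26 Hz, folds to fs − 28 Hz = 24 Hz.
148 Hz mod fs = 44 Hz.
44 Hz > fs/2 = 26 Hz, folds to fs − 44 Hz = 8 Hz.
Distinct values: {4 Hz, 8 Hz, 24 Hz}.

4 Hz, 8 Hz, 24 Hz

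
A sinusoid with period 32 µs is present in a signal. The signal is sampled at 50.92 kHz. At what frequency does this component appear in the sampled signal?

19.67 kHz

T = 32 µs → f = 1/T = 31.25 kHz.
31.25 kHz > fs/2 = 25.46 kHz, folds to fs − 31.25 kHz = 19.67 kHz.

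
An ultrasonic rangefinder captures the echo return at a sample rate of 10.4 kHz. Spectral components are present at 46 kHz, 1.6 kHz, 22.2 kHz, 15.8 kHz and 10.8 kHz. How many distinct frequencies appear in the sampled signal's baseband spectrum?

fs/2 = 5.2 kHz.
46 kHz mod fs = 4.4 kHz.
4.4 kHz ≤ fs/2 = 5.2 kHz, appears at 4.4 kHz.
1.6 kHz ≤ fs/2 = 5.2 kHz, passes unchanged.
22.2 kHz mod fs = 1.4 kHz.
1.4 kHz ≤ fs/2 = 5.2 kHz, appears at 1.4 kHz.
15.8 kHz mod fs = 5.4 kHz.
5.4 kHz > fs/2 = 5.2 kHz, folds to fs − 5.4 kHz = 5 kHz.
10.8 kHz mod fs = 0.4 kHz.
0.4 kHz ≤ fs/2 = 5.2 kHz, appears at 0.4 kHz.
Distinct values: {0.4 kHz, 1.4 kHz, 1.6 kHz, 4.4 kHz, 5 kHz} → 5.

5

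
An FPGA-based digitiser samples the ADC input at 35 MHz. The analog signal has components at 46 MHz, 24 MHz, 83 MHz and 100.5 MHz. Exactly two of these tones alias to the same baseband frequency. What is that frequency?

fs/2 = 17.5 MHz.
46 MHz mod fs = 11 MHz.
11 MHz ≤ fs/2 = 17.5 MHz, appears at 11 MHz.
24 MHz > fs/2 = 17.5 MHz, folds to fs − 24 MHz = 11 MHz.
83 MHz mod fs = 13 MHz.
13 MHz ≤ fs/2 = 17.5 MHz, appears at 13 MHz.
100.5 MHz mod fs = 30.5 MHz.
30.5 MHz > fs/2 = 17.5 MHz, folds to fs − 30.5 MHz = 4.5 MHz.
24 MHz and 46 MHz both map to 11 MHz.

11 MHz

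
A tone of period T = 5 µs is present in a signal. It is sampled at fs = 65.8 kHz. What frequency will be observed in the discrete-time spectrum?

T = 5 µs → f = 1/T = 200 kHz.
200 kHz mod fs = 2.6 kHz.
2.6 kHz ≤ fs/2 = 32.9 kHz, appears at 2.6 kHz.

2.6 kHz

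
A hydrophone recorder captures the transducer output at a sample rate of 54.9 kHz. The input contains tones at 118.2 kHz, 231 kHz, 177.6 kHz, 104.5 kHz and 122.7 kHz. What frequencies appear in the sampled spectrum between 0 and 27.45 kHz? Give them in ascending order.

fs/2 = 27.45 kHz.
118.2 kHz mod fs = 8.4 kHz.
8.4 kHz ≤ fs/2 = 27.45 kHz, appears at 8.4 kHz.
231 kHz mod fs = 11.4 kHz.
11.4 kHz ≤ fs/2 = 27.45 kHz, appears at 11.4 kHz.
177.6 kHz mod fs = 12.9 kHz.
12.9 kHz ≤ fs/2 = 27.45 kHz, appears at 12.9 kHz.
104.5 kHz mod fs = 49.6 kHz.
49.6 kHz > fs/2 = 27.45 kHz, folds to fs − 49.6 kHz = 5.3 kHz.
122.7 kHz mod fs = 12.9 kHz.
12.9 kHz ≤ fs/2 = 27.45 kHz, appears at 12.9 kHz.
Distinct values: {5.3 kHz, 8.4 kHz, 11.4 kHz, 12.9 kHz}.

5.3 kHz, 8.4 kHz, 11.4 kHz, 12.9 kHz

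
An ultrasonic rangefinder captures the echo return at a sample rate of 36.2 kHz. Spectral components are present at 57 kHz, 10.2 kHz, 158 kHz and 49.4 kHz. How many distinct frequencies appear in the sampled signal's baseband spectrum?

fs/2 = 18.1 kHz.
57 kHz mod fs = 20.8 kHz.
20.8 kHz > fs/2 = 18.1 kHz, folds to fs − 20.8 kHz = 15.4 kHz.
10.2 kHz ≤ fs/2 = 18.1 kHz, passes unchanged.
158 kHz mod fs = 13.2 kHz.
13.2 kHz ≤ fs/2 = 18.1 kHz, appears at 13.2 kHz.
49.4 kHz mod fs = 13.2 kHz.
13.2 kHz ≤ fs/2 = 18.1 kHz, appears at 13.2 kHz.
Distinct values: {10.2 kHz, 13.2 kHz, 15.4 kHz} → 3.

3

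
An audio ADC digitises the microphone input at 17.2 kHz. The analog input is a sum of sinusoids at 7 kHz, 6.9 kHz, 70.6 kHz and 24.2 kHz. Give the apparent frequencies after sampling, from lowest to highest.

fs/2 = 8.6 kHz.
7 kHz ≤ fs/2 = 8.6 kHz, passes unchanged.
6.9 kHz ≤ fs/2 = 8.6 kHz, passes unchanged.
70.6 kHz mod fs = 1.8 kHz.
1.8 kHz ≤ fs/2 = 8.6 kHz, appears at 1.8 kHz.
24.2 kHz mod fs = 7 kHz.
7 kHz ≤ fs/2 = 8.6 kHz, appears at 7 kHz.
Distinct values: {1.8 kHz, 6.9 kHz, 7 kHz}.

1.8 kHz, 6.9 kHz, 7 kHz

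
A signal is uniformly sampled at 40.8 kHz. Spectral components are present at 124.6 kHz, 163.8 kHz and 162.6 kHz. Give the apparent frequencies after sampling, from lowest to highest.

fs/2 = 20.4 kHz.
124.6 kHz mod fs = 2.2 kHz.
2.2 kHz ≤ fs/2 = 20.4 kHz, appears at 2.2 kHz.
163.8 kHz mod fs = 0.6 kHz.
0.6 kHz ≤ fs/2 = 20.4 kHz, appears at 0.6 kHz.
162.6 kHz mod fs = 40.2 kHz.
40.2 kHz > fs/2 = 20.4 kHz, folds to fs − 40.2 kHz = 0.6 kHz.
Distinct values: {0.6 kHz, 2.2 kHz}.

0.6 kHz, 2.2 kHz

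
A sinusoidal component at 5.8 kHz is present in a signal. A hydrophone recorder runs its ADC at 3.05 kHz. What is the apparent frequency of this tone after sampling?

5.8 kHz mod fs = 2.75 kHz.
2.75 kHz > fs/2 = 1.525 kHz, folds to fs − 2.75 kHz = 0.3 kHz.

0.3 kHz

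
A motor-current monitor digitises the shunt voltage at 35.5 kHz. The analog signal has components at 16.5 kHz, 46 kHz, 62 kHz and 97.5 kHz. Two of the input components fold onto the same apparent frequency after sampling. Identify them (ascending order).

62 kHz, 97.5 kHz

fs/2 = 17.75 kHz.
16.5 kHz ≤ fs/2 = 17.75 kHz, passes unchanged.
46 kHz mod fs = 10.5 kHz.
10.5 kHz ≤ fs/2 = 17.75 kHz, appears at 10.5 kHz.
62 kHz mod fs = 26.5 kHz.
26.5 kHz > fs/2 = 17.75 kHz, folds to fs − 26.5 kHz = 9 kHz.
97.5 kHz mod fs = 26.5 kHz.
26.5 kHz > fs/2 = 17.75 kHz, folds to fs − 26.5 kHz = 9 kHz.
62 kHz and 97.5 kHz both map to 9 kHz.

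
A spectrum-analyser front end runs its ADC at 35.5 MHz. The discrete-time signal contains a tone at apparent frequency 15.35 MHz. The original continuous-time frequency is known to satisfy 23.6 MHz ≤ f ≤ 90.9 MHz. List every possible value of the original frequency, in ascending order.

50.85 MHz, 55.65 MHz, 86.35 MHz

Frequencies that alias to 15.35 MHz are k·fs ± 15.35 MHz for integer k ≥ 0.
k=0: 15.35 MHz.
k=1: 20.15 MHz, 50.85 MHz.
k=2: 55.65 MHz, 86.35 MHz.
k=3: 91.15 MHz, 121.85 MHz.
Within [23.6 MHz, 90.9 MHz]: 50.85 MHz, 55.65 MHz, 86.35 MHz.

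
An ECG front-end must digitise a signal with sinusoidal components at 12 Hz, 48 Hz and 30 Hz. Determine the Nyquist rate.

Highest-frequency component: 48 Hz.
Nyquist rate = 2 × 48 Hz = 96 Hz.

96 Hz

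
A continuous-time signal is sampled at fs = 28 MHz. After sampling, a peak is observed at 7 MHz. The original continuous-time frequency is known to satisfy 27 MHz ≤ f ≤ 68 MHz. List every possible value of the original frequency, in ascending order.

35 MHz, 49 MHz, 63 MHz

Frequencies that alias to 7 MHz are k·fs ± 7 MHz for integer k ≥ 0.
k=0: 7 MHz.
k=1: 21 MHz, 35 MHz.
k=2: 49 MHz, 63 MHz.
k=3: 77 MHz, 91 MHz.
Within [27 MHz, 68 MHz]: 35 MHz, 49 MHz, 63 MHz.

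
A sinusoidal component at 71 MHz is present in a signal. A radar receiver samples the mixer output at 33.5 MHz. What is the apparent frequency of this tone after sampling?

4 MHz

71 MHz mod fs = 4 MHz.
4 MHz ≤ fs/2 = 16.75 MHz, appears at 4 MHz.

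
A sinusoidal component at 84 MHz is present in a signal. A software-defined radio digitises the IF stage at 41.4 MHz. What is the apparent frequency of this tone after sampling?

84 MHz mod fs = 1.2 MHz.
1.2 MHz ≤ fs/2 = 20.7 MHz, appears at 1.2 MHz.

1.2 MHz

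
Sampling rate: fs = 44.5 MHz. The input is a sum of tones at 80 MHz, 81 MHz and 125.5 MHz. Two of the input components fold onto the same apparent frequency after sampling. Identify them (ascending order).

fs/2 = 22.25 MHz.
80 MHz mod fs = 35.5 MHz.
35.5 MHz > fs/2 = 22.25 MHz, folds to fs − 35.5 MHz = 9 MHz.
81 MHz mod fs = 36.5 MHz.
36.5 MHz > fs/2 = 22.25 MHz, folds to fs − 36.5 MHz = 8 MHz.
125.5 MHz mod fs = 36.5 MHz.
36.5 MHz > fs/2 = 22.25 MHz, folds to fs − 36.5 MHz = 8 MHz.
81 MHz and 125.5 MHz both map to 8 MHz.

81 MHz, 125.5 MHz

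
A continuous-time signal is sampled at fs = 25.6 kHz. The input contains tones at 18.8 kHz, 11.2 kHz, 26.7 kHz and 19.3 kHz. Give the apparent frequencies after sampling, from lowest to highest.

fs/2 = 12.8 kHz.
18.8 kHz > fs/2 = 12.8 kHz, folds to fs − 18.8 kHz = 6.8 kHz.
11.2 kHz ≤ fs/2 = 12.8 kHz, passes unchanged.
26.7 kHz mod fs = 1.1 kHz.
1.1 kHz ≤ fs/2 = 12.8 kHz, appears at 1.1 kHz.
19.3 kHz > fs/2 = 12.8 kHz, folds to fs − 19.3 kHz = 6.3 kHz.
Distinct values: {1.1 kHz, 6.3 kHz, 6.8 kHz, 11.2 kHz}.

1.1 kHz, 6.3 kHz, 6.8 kHz, 11.2 kHz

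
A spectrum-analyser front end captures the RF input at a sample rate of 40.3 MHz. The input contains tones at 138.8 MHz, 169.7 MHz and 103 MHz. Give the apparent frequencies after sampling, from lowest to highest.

fs/2 = 20.15 MHz.
138.8 MHz mod fs = 17.9 MHz.
17.9 MHz ≤ fs/2 = 20.15 MHz, appears at 17.9 MHz.
169.7 MHz mod fs = 8.5 MHz.
8.5 MHz ≤ fs/2 = 20.15 MHz, appears at 8.5 MHz.
103 MHz mod fs = 22.4 MHz.
22.4 MHz > fs/2 = 20.15 MHz, folds to fs − 22.4 MHz = 17.9 MHz.
Distinct values: {8.5 MHz, 17.9 MHz}.

8.5 MHz, 17.9 MHz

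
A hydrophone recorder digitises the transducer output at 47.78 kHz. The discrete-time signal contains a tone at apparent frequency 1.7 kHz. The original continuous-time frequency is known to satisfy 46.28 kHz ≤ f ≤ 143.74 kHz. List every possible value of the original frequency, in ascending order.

49.48 kHz, 93.86 kHz, 97.26 kHz, 141.64 kHz

Frequencies that alias to 1.7 kHz are k·fs ± 1.7 kHz for integer k ≥ 0.
k=0: 1.7 kHz.
k=1: 46.08 kHz, 49.48 kHz.
k=2: 93.86 kHz, 97.26 kHz.
k=3: 141.64 kHz, 145.04 kHz.
k=4: 189.42 kHz, 192.82 kHz.
Within [46.28 kHz, 143.74 kHz]: 49.48 kHz, 93.86 kHz, 97.26 kHz, 141.64 kHz.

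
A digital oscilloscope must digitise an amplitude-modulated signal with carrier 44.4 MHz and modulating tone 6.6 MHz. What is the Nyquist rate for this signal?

AM sidebands sit at fc ± fm = 37.8 MHz and 51 MHz.
Highest-frequency component: 51 MHz.
Nyquist rate = 2 × 51 MHz = 102 MHz.

102 MHz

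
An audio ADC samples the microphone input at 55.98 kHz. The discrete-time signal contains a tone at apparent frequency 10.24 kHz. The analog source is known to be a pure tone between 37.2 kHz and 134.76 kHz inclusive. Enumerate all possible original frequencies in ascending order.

45.74 kHz, 66.22 kHz, 101.72 kHz, 122.2 kHz

Frequencies that alias to 10.24 kHz are k·fs ± 10.24 kHz for integer k ≥ 0.
k=0: 10.24 kHz.
k=1: 45.74 kHz, 66.22 kHz.
k=2: 101.72 kHz, 122.2 kHz.
k=3: 157.7 kHz, 178.18 kHz.
Within [37.2 kHz, 134.76 kHz]: 45.74 kHz, 66.22 kHz, 101.72 kHz, 122.2 kHz.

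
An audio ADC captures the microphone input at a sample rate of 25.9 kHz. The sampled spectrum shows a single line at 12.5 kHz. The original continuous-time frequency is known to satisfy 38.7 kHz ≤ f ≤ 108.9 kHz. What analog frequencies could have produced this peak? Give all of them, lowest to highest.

39.3 kHz, 64.3 kHz, 65.2 kHz, 90.2 kHz, 91.1 kHz

Frequencies that alias to 12.5 kHz are k·fs ± 12.5 kHz for integer k ≥ 0.
k=0: 12.5 kHz.
k=1: 13.4 kHz, 38.4 kHz.
k=2: 39.3 kHz, 64.3 kHz.
k=3: 65.2 kHz, 90.2 kHz.
k=4: 91.1 kHz, 116.1 kHz.
k=5: 117 kHz, 142 kHz.
Within [38.7 kHz, 108.9 kHz]: 39.3 kHz, 64.3 kHz, 65.2 kHz, 90.2 kHz, 91.1 kHz.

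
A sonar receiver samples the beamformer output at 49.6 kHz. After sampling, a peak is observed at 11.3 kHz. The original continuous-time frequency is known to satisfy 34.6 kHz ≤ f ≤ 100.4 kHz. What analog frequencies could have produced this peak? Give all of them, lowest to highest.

38.3 kHz, 60.9 kHz, 87.9 kHz

Frequencies that alias to 11.3 kHz are k·fs ± 11.3 kHz for integer k ≥ 0.
k=0: 11.3 kHz.
k=1: 38.3 kHz, 60.9 kHz.
k=2: 87.9 kHz, 110.5 kHz.
k=3: 137.5 kHz, 160.1 kHz.
Within [34.6 kHz, 100.4 kHz]: 38.3 kHz, 60.9 kHz, 87.9 kHz.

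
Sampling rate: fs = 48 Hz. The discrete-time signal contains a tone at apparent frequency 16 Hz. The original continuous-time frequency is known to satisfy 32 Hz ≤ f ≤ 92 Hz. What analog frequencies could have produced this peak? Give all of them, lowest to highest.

Frequencies that alias to 16 Hz are k·fs ± 16 Hz for integer k ≥ 0.
k=0: 16 Hz.
k=1: 32 Hz, 64 Hz.
k=2: 80 Hz, 112 Hz.
k=3: 128 Hz, 160 Hz.
Within [32 Hz, 92 Hz]: 32 Hz, 64 Hz, 80 Hz.

32 Hz, 64 Hz, 80 Hz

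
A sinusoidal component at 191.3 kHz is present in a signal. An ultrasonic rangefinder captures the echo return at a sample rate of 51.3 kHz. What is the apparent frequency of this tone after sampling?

191.3 kHz mod fs = 37.4 kHz.
37.4 kHz > fs/2 = 25.65 kHz, folds to fs − 37.4 kHz = 13.9 kHz.

13.9 kHz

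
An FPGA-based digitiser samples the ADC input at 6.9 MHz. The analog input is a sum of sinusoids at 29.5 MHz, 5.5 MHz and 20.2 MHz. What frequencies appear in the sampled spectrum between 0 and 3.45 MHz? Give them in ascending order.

fs/2 = 3.45 MHz.
29.5 MHz mod fs = 1.9 MHz.
1.9 MHz ≤ fs/2 = 3.45 MHz, appears at 1.9 MHz.
5.5 MHz > fs/2 = 3.45 MHz, folds to fs − 5.5 MHz = 1.4 MHz.
20.2 MHz mod fs = 6.4 MHz.
6.4 MHz > fs/2 = 3.45 MHz, folds to fs − 6.4 MHz = 0.5 MHz.
Distinct values: {0.5 MHz, 1.4 MHz, 1.9 MHz}.

0.5 MHz, 1.4 MHz, 1.9 MHz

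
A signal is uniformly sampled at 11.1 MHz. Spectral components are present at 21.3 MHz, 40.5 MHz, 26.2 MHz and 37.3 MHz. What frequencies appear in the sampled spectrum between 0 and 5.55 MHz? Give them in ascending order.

fs/2 = 5.55 MHz.
21.3 MHz mod fs = 10.2 MHz.
10.2 MHz > fs/2 = 5.55 MHz, folds to fs − 10.2 MHz = 0.9 MHz.
40.5 MHz mod fs = 7.2 MHz.
7.2 MHz > fs/2 = 5.55 MHz, folds to fs − 7.2 MHz = 3.9 MHz.
26.2 MHz mod fs = 4 MHz.
4 MHz ≤ fs/2 = 5.55 MHz, appears at 4 MHz.
37.3 MHz mod fs = 4 MHz.
4 MHz ≤ fs/2 = 5.55 MHz, appears at 4 MHz.
Distinct values: {0.9 MHz, 3.9 MHz, 4 MHz}.

0.9 MHz, 3.9 MHz, 4 MHz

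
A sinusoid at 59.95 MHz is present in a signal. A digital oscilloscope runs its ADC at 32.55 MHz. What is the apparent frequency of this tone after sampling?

5.15 MHz

59.95 MHz mod fs = 27.4 MHz.
27.4 MHz > fs/2 = 16.275 MHz, folds to fs − 27.4 MHz = 5.15 MHz.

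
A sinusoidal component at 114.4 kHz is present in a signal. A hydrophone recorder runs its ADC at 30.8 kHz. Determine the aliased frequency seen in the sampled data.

114.4 kHz mod fs = 22 kHz.
22 kHz > fs/2 = 15.4 kHz, folds to fs − 22 kHz = 8.8 kHz.

8.8 kHz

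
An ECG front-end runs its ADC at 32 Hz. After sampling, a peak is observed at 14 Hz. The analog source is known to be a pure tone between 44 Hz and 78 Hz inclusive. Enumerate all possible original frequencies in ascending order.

Frequencies that alias to 14 Hz are k·fs ± 14 Hz for integer k ≥ 0.
k=0: 14 Hz.
k=1: 18 Hz, 46 Hz.
k=2: 50 Hz, 78 Hz.
k=3: 82 Hz, 110 Hz.
Within [44 Hz, 78 Hz]: 46 Hz, 50 Hz, 78 Hz.

46 Hz, 50 Hz, 78 Hz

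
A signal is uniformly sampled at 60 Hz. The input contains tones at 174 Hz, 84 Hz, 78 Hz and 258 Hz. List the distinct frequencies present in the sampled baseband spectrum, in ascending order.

6 Hz, 18 Hz, 24 Hz

fs/2 = 30 Hz.
174 Hz mod fs = 54 Hz.
54 Hz > fs/2 = 30 Hz, folds to fs − 54 Hz = 6 Hz.
84 Hz mod fs = 24 Hz.
24 Hz ≤ fs/2 = 30 Hz, appears at 24 Hz.
78 Hz mod fs = 18 Hz.
18 Hz ≤ fs/2 = 30 Hz, appears at 18 Hz.
258 Hz mod fs = 18 Hz.
18 Hz ≤ fs/2 = 30 Hz, appears at 18 Hz.
Distinct values: {6 Hz, 18 Hz, 24 Hz}.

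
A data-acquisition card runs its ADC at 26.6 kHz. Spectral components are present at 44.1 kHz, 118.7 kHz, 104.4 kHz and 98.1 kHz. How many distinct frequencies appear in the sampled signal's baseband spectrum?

4

fs/2 = 13.3 kHz.
44.1 kHz mod fs = 17.5 kHz.
17.5 kHz > fs/2 = 13.3 kHz, folds to fs − 17.5 kHz = 9.1 kHz.
118.7 kHz mod fs = 12.3 kHz.
12.3 kHz ≤ fs/2 = 13.3 kHz, appears at 12.3 kHz.
104.4 kHz mod fs = 24.6 kHz.
24.6 kHz > fs/2 = 13.3 kHz, folds to fs − 24.6 kHz = 2 kHz.
98.1 kHz mod fs = 18.3 kHz.
18.3 kHz > fs/2 = 13.3 kHz, folds to fs − 18.3 kHz = 8.3 kHz.
Distinct values: {2 kHz, 8.3 kHz, 9.1 kHz, 12.3 kHz} → 4.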